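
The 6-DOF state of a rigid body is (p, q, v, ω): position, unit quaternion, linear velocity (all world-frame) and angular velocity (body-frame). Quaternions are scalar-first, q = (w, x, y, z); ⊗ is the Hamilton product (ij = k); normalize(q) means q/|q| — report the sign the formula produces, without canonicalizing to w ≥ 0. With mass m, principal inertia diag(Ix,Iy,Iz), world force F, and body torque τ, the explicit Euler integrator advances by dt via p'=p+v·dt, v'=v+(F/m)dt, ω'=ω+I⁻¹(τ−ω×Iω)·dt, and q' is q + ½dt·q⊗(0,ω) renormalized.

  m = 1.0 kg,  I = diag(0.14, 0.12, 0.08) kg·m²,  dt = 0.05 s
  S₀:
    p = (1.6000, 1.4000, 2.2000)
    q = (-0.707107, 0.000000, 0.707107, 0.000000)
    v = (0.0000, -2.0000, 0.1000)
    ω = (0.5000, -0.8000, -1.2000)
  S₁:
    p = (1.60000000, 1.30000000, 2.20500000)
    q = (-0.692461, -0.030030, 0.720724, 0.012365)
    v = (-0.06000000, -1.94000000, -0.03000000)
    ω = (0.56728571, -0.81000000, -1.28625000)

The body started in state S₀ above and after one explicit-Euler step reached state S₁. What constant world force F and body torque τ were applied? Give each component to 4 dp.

F = (-1.2000, 1.2000, -2.6000)
τ = (0.1500, -0.0600, -0.1300)

Δω = ω₁−ω₀ = (0.06728571, -0.01000000, -0.08625000)
gyro term ω₀×Iω₀ = (-0.0384, -0.0360, 0.0080)
I·α + gyro = (0.1500, -0.0600, -0.1300)
velocity change Δv = (-0.06000000, 0.06000000, -0.13000000)
m·(v₁−v₀)/dt = (-1.2000, 1.2000, -2.6000)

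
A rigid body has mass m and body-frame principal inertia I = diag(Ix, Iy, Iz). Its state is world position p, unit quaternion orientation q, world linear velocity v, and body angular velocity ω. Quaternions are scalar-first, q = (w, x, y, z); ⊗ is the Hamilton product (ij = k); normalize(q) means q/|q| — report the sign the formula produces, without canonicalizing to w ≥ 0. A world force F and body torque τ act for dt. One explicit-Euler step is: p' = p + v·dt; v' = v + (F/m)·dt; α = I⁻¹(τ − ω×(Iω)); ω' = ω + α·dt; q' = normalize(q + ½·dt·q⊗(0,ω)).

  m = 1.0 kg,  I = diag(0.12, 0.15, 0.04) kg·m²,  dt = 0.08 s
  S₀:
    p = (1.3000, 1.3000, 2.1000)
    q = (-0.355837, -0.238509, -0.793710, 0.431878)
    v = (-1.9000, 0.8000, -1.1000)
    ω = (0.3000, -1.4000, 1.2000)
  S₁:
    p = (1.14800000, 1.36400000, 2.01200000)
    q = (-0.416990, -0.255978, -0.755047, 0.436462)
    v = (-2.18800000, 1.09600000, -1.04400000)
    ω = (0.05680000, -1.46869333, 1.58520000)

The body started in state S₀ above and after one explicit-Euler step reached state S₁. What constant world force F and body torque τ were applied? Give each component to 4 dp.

F = (-3.6000, 3.7000, 0.7000)
τ = (-0.1800, -0.1000, 0.1800)

v₁ − v₀ = (-0.28800000, 0.29600000, 0.05600000)
applied force F = (-3.6000, 3.7000, 0.7000)
Δω = ω₁−ω₀ = (-0.24320000, -0.06869333, 0.38520000)
τ = I·(Δω/dt) + ω₀×(Iω₀) = (-0.1800, -0.1000, 0.1800)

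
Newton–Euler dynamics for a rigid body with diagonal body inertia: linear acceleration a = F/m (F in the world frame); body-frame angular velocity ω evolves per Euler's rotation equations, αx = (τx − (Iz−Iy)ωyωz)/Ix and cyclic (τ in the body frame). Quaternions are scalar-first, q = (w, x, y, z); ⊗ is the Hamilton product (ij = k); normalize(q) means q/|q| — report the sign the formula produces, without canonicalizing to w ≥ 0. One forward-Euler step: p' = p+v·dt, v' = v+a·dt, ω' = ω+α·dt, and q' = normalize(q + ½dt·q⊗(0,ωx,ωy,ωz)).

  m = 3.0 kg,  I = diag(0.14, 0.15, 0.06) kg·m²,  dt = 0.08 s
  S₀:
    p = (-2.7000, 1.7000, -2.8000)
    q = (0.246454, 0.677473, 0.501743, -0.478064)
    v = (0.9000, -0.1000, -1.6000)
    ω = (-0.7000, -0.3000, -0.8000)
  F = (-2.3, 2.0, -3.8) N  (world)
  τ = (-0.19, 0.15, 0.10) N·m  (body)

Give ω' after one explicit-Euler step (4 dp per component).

ω' = (-0.7962, -0.2439, -0.6695)

α = I⁻¹(τ − ω×Iω) = (-1.2029, 0.7013, 1.6317)
ω' = ω + α·dt = (-0.7962, -0.2439, -0.6695)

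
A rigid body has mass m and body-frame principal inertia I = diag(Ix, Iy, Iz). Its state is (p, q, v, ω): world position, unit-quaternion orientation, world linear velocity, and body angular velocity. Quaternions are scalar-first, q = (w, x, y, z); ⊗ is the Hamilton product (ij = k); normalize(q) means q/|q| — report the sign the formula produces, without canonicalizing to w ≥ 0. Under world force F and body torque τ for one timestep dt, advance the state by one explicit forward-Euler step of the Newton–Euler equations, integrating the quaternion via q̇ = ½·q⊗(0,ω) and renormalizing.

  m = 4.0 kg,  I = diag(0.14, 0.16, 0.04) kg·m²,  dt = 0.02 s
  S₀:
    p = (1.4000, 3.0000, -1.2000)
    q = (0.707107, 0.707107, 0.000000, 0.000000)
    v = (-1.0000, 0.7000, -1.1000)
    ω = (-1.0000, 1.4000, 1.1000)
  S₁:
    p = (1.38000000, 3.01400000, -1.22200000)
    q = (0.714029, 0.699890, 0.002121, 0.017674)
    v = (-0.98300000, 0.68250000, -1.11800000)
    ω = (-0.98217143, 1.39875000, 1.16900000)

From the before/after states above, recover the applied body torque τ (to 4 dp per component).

rate change Δω = (0.01782857, -0.00125000, 0.06900000)
precession coupling = (-0.1848, -0.1100, -0.0280)
τ = I·(Δω/dt) + ω₀×(Iω₀) = (-0.0600, -0.1200, 0.1100)

τ = (-0.0600, -0.1200, 0.1100)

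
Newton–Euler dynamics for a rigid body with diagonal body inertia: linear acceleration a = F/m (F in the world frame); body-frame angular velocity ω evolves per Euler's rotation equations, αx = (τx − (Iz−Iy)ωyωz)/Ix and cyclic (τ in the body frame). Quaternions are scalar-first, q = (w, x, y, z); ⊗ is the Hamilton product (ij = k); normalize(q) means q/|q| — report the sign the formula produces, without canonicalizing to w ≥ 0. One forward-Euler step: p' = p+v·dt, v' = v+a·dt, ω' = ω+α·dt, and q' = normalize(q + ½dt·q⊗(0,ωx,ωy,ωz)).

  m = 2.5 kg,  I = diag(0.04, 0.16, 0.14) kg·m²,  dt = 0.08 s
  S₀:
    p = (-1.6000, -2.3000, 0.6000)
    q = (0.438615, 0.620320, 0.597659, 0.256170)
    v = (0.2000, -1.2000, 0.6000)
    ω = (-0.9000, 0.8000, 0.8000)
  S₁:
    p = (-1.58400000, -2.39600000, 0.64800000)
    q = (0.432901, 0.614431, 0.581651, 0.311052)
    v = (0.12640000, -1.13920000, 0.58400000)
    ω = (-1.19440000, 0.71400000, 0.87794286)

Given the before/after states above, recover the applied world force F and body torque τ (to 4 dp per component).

rate change Δω = (-0.29440000, -0.08600000, 0.07794286)
precession coupling = (-0.0128, 0.0720, -0.0864)
applied torque τ = (-0.1600, -0.1000, 0.0500)
v₁ − v₀ = (-0.07360000, 0.06080000, -0.01600000)
F = m·Δv/dt = (-2.3000, 1.9000, -0.5000)

F = (-2.3000, 1.9000, -0.5000)
τ = (-0.1600, -0.1000, 0.0500)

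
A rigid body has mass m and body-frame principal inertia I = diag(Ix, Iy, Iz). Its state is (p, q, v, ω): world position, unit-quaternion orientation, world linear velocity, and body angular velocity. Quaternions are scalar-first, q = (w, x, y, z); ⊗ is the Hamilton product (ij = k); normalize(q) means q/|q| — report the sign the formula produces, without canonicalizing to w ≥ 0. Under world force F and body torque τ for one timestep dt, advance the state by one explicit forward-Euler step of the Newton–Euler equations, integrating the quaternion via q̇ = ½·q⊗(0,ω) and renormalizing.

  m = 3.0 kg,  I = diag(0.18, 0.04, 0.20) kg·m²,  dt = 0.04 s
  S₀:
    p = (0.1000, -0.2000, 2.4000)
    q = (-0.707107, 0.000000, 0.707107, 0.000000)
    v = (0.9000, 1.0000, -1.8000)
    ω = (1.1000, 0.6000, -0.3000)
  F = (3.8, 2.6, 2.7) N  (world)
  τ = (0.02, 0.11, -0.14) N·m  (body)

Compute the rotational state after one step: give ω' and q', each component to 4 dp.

ω' = (1.1108, 0.7034, -0.3095)
q' = (-0.7154, -0.0198, 0.6984, -0.0113)

(τ − ω×Iω)/I = (0.2711, 2.5850, -0.2380)
ω + α·dt = (1.1108, 0.7034, -0.3095)
Hamilton product q⊗(0,ω) = (-0.4242642, -0.9899498, -0.4242642, -0.5656856)
q' = normalize(q + ½dt·q⊗(0,ω)) = (-0.7154, -0.0198, 0.6984, -0.0113)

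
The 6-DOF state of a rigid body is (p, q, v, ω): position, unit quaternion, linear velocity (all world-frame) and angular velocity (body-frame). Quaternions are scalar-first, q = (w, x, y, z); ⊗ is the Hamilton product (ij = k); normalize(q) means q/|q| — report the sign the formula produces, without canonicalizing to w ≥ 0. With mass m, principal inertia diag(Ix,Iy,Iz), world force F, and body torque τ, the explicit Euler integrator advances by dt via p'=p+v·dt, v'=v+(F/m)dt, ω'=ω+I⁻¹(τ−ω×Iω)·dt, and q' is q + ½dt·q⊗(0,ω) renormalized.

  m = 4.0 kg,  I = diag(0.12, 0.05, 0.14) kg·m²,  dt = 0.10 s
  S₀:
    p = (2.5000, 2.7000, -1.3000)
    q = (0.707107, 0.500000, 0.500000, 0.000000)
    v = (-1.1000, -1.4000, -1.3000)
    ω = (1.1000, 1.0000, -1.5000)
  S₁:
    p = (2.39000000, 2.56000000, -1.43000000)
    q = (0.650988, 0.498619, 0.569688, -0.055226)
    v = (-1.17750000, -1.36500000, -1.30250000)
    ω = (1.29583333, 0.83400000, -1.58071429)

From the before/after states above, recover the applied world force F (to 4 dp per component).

F = (-3.1000, 1.4000, -0.1000)

velocity change Δv = (-0.07750000, 0.03500000, -0.00250000)
F = m·Δv/dt = (-3.1000, 1.4000, -0.1000)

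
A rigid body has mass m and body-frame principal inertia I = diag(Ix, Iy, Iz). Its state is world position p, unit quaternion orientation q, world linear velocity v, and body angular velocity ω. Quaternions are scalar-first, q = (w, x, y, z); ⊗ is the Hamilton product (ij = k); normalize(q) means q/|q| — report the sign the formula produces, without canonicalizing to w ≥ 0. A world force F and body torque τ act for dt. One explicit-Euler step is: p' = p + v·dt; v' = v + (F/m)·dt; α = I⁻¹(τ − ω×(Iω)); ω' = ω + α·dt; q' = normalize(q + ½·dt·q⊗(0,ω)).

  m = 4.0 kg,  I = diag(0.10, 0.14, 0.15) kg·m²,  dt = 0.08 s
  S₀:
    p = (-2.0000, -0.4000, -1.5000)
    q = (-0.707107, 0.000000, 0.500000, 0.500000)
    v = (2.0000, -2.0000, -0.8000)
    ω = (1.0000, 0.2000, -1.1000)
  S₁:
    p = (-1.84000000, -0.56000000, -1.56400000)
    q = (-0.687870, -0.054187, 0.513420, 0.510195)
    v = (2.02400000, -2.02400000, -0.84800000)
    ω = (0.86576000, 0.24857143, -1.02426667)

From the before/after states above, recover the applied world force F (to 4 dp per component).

velocity change Δv = (0.02400000, -0.02400000, -0.04800000)
F = m·Δv/dt = (1.2000, -1.2000, -2.4000)

F = (1.2000, -1.2000, -2.4000)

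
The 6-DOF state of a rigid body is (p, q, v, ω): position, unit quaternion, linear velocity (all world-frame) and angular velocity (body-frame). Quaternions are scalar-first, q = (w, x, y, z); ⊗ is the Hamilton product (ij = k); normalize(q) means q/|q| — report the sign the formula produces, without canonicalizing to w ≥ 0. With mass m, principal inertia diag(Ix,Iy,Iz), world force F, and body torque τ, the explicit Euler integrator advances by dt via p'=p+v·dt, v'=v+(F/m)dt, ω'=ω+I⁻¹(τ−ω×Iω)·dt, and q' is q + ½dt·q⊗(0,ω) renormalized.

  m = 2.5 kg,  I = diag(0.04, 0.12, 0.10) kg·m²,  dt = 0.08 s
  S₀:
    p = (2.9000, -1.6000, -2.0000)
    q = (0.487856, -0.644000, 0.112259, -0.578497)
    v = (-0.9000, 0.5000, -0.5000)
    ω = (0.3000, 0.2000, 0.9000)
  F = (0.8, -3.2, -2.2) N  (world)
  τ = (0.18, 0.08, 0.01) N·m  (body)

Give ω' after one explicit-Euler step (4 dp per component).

ω' = (0.6672, 0.2641, 0.9042)

gyro term ω×Iω = (-0.0036, -0.0162, 0.0048)
angular accel α = (4.5900, 0.8017, 0.0520)
ω + α·dt = (0.6672, 0.2641, 0.9042)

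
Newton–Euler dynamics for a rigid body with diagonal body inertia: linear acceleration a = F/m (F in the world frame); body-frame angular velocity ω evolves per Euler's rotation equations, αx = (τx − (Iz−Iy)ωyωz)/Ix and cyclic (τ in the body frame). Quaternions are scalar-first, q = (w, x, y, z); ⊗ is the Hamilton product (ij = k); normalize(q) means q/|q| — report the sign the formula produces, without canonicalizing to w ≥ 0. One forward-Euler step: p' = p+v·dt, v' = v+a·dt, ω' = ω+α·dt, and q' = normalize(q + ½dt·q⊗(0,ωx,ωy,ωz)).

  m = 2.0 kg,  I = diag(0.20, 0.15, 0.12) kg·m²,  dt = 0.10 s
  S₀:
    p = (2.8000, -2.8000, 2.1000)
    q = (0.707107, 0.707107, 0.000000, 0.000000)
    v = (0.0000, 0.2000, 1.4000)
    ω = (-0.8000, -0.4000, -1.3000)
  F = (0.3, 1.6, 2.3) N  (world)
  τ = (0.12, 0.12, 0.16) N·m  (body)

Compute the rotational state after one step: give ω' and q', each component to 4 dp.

gyro term ω×Iω = (-0.0156, 0.0832, -0.0160)
angular accel α = (0.6780, 0.2453, 1.4667)
new body rate ω' = (-0.7322, -0.3755, -1.1533)
Hamilton product q⊗(0,ω) = (0.5656856, -0.5656856, 0.6363963, -1.2020819)
q + ½dt·q⊗(0,ω), renormalized = (0.7331, 0.6767, 0.0317, -0.0599)

ω' = (-0.7322, -0.3755, -1.1533)
q' = (0.7331, 0.6767, 0.0317, -0.0599)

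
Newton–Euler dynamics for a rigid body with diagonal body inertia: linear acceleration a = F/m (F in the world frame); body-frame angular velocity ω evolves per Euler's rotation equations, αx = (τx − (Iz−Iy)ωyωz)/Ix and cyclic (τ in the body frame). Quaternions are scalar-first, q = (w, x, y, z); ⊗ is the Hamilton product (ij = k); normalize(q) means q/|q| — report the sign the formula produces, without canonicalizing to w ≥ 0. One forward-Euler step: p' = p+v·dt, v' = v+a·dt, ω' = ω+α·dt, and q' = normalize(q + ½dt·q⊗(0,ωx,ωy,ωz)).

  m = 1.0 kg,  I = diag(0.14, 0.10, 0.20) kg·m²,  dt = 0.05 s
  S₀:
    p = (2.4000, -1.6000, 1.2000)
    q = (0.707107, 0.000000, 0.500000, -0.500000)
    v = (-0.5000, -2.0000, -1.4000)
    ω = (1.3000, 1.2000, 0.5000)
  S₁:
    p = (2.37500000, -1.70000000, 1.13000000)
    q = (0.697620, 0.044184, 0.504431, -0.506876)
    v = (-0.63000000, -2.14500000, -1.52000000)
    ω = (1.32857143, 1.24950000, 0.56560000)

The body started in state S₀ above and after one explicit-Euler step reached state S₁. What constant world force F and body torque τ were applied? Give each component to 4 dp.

velocity change Δv = (-0.13000000, -0.14500000, -0.12000000)
m·(v₁−v₀)/dt = (-2.6000, -2.9000, -2.4000)
ω₁ − ω₀ = (0.02857143, 0.04950000, 0.06560000)
gyro term ω₀×Iω₀ = (0.0600, -0.0390, -0.0624)
I·α + gyro = (0.1400, 0.0600, 0.2000)

F = (-2.6000, -2.9000, -2.4000)
τ = (0.1400, 0.0600, 0.2000)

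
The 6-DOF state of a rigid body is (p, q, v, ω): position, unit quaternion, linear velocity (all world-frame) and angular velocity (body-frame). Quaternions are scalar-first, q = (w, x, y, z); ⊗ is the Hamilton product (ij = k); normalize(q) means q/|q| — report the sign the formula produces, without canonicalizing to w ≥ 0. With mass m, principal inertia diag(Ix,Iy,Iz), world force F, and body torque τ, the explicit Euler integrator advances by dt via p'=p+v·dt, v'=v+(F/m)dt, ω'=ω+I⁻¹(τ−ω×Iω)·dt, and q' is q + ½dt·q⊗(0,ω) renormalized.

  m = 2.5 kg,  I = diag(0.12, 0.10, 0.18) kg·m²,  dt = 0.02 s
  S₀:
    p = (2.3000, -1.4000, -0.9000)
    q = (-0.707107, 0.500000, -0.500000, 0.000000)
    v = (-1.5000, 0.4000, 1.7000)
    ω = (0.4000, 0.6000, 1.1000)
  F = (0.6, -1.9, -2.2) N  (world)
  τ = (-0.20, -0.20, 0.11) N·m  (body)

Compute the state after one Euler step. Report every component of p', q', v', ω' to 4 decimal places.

α = I⁻¹(τ − ω×Iω) = (-2.1067, -1.7360, 0.6378)
new body rate ω' = (0.3579, 0.5653, 1.1128)
q⊗(0,ω) = (0.1000000, -0.8328428, -0.9742642, -0.2778177)
updated quaternion q' = (-0.7060, 0.4916, -0.5097, -0.0028)
linear accel F/m = (0.2400, -0.7600, -0.8800)
p + v·dt = (2.2700, -1.3920, -0.8660)
v' = v + a·dt = (-1.4952, 0.3848, 1.6824)

p' = (2.2700, -1.3920, -0.8660)
q' = (-0.7060, 0.4916, -0.5097, -0.0028)
v' = (-1.4952, 0.3848, 1.6824)
ω' = (0.3579, 0.5653, 1.1128)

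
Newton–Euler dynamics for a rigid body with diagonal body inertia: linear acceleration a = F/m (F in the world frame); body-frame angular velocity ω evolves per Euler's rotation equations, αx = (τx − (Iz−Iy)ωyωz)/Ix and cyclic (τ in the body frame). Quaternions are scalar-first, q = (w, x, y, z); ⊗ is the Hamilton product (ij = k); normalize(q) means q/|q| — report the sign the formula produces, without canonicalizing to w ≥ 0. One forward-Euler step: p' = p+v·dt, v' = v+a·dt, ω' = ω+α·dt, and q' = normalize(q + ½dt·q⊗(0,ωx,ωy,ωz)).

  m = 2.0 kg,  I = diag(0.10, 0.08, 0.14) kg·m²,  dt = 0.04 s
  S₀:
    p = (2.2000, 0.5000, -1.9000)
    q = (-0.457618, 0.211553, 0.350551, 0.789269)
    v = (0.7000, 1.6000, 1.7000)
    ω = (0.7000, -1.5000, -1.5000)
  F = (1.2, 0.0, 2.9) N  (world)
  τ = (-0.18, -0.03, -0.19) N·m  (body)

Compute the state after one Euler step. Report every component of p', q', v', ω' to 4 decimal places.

ω×(Iω) gyroscopic = (0.1350, 0.0420, 0.0210)
(τ − ω×Iω)/I = (-3.1500, -0.9000, -1.5071)
ω' = ω + α·dt = (0.5740, -1.5360, -1.5603)
2q̇ = q⊗(0,ω) = (1.5616429, 0.3377444, 1.5562448, 0.1237118)
q' = normalize(q + ½dt·q⊗(0,ω)) = (-0.4260, 0.2181, 0.3813, 0.7910)
a = F/m = (0.6000, 0.0000, 1.4500)
new position p' = (2.2280, 0.5640, -1.8320)
v' = v + a·dt = (0.7240, 1.6000, 1.7580)

p' = (2.2280, 0.5640, -1.8320)
q' = (-0.4260, 0.2181, 0.3813, 0.7910)
v' = (0.7240, 1.6000, 1.7580)
ω' = (0.5740, -1.5360, -1.5603)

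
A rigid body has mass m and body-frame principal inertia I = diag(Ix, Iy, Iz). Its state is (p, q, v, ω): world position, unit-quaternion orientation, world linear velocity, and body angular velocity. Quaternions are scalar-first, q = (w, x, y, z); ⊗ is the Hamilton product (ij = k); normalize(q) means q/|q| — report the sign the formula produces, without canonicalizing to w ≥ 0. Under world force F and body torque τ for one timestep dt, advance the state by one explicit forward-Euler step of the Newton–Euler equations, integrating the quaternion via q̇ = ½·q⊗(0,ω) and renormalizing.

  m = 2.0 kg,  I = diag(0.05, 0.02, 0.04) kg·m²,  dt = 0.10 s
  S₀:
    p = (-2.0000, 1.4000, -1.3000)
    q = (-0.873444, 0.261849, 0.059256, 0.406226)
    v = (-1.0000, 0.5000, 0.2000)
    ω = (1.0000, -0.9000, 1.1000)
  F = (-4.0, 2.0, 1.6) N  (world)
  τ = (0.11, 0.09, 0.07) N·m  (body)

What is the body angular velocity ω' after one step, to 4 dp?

angular accel α = (2.5960, 3.9500, 1.0750)
ω' = ω + α·dt = (1.2596, -0.5050, 1.2075)

ω' = (1.2596, -0.5050, 1.2075)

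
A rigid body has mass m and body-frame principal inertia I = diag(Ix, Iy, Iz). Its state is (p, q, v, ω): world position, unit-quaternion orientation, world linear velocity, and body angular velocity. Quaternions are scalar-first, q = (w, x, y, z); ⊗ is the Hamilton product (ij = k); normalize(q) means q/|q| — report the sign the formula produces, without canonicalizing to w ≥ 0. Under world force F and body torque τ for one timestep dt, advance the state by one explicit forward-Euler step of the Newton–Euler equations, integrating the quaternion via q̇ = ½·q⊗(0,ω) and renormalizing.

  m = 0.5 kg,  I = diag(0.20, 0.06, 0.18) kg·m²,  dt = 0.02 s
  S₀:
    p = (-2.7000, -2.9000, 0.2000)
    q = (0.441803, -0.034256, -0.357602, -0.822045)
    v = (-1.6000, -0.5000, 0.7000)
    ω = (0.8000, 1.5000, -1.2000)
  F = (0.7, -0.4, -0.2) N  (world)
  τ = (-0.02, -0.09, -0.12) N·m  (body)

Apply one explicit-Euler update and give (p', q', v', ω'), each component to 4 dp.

p' = (-2.7320, -2.9100, 0.2140)
q' = (0.4375, -0.0141, -0.3579, -0.8248)
v' = (-1.5720, -0.5160, 0.6920)
ω' = (0.8196, 1.4764, -1.1947)

ω×(Iω) gyroscopic = (-0.2160, -0.0192, -0.1680)
α = I⁻¹(τ − ω×Iω) = (0.9800, -1.1800, 0.2667)
ω' = ω + α·dt = (0.8196, 1.4764, -1.1947)
2q̇ = q⊗(0,ω) = (-0.4226462, 2.0156323, -0.0360387, -0.2954660)
updated quaternion q' = (0.4375, -0.0141, -0.3579, -0.8248)
a = (1.4000, -0.8000, -0.4000)
p + v·dt = (-2.7320, -2.9100, 0.2140)
v' = v + a·dt = (-1.5720, -0.5160, 0.6920)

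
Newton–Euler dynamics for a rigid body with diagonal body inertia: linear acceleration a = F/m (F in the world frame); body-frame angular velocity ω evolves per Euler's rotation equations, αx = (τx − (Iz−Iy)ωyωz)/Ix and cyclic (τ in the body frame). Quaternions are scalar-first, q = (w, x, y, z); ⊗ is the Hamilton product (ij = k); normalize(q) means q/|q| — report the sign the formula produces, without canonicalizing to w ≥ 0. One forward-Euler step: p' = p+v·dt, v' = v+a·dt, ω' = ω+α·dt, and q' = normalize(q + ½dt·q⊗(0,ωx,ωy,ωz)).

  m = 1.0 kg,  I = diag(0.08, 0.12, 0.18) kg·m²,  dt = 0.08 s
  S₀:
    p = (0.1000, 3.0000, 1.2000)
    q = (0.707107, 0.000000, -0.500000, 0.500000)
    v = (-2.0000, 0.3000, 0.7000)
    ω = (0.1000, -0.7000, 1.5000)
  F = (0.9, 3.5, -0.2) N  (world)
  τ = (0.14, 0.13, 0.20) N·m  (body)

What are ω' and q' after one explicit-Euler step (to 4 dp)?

ω×(Iω) gyroscopic = (-0.0630, -0.0150, -0.0028)
α = I⁻¹(τ − ω×Iω) = (2.5375, 1.2083, 1.1267)
ω + α·dt = (0.3030, -0.6033, 1.5901)
Hamilton product q⊗(0,ω) = (-1.1000000, -0.3292893, -0.4449749, 1.1106605)
q' = normalize(q + ½dt·q⊗(0,ω)) = (0.6617, -0.0131, -0.5167, 0.5432)

ω' = (0.3030, -0.6033, 1.5901)
q' = (0.6617, -0.0131, -0.5167, 0.5432)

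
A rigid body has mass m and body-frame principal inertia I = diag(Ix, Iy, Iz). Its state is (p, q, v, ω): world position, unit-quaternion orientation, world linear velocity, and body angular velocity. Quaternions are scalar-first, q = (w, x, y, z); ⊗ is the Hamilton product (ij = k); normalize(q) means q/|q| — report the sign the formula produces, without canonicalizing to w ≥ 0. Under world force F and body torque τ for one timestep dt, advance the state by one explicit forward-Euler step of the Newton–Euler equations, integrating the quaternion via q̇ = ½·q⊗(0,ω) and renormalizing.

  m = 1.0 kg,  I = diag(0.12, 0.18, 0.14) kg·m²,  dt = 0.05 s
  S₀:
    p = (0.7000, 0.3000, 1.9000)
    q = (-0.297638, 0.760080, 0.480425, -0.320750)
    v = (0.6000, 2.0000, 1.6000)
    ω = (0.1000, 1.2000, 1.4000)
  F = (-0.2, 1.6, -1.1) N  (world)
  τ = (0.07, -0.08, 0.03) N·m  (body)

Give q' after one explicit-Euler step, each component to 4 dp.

q' = (-0.3024, 0.7849, 0.4436, -0.3092)

q⊗(0,ω) = (-0.2034680, 1.0277312, -1.4533526, 0.4473603)
updated quaternion q' = (-0.3024, 0.7849, 0.4436, -0.3092)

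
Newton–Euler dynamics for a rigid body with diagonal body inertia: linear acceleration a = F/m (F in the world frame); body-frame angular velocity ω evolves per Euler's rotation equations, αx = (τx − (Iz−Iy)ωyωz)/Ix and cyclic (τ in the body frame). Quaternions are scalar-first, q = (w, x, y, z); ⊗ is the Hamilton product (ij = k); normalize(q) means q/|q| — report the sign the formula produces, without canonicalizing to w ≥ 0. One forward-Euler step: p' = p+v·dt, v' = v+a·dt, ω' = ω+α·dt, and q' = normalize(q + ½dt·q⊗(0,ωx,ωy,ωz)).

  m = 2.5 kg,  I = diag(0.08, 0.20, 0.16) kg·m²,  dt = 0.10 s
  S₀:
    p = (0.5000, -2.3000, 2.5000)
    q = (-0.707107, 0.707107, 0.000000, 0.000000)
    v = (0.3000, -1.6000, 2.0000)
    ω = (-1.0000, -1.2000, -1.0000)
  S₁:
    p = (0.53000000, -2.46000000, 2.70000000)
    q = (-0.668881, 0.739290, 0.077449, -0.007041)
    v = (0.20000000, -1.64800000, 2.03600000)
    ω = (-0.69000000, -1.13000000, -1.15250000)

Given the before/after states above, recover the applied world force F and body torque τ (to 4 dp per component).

F = (-2.5000, -1.2000, 0.9000)
τ = (0.2000, 0.0600, -0.1000)

v₁ − v₀ = (-0.10000000, -0.04800000, 0.03600000)
m·(v₁−v₀)/dt = (-2.5000, -1.2000, 0.9000)
rate change Δω = (0.31000000, 0.07000000, -0.15250000)
τ = I·(Δω/dt) + ω₀×(Iω₀) = (0.2000, 0.0600, -0.1000)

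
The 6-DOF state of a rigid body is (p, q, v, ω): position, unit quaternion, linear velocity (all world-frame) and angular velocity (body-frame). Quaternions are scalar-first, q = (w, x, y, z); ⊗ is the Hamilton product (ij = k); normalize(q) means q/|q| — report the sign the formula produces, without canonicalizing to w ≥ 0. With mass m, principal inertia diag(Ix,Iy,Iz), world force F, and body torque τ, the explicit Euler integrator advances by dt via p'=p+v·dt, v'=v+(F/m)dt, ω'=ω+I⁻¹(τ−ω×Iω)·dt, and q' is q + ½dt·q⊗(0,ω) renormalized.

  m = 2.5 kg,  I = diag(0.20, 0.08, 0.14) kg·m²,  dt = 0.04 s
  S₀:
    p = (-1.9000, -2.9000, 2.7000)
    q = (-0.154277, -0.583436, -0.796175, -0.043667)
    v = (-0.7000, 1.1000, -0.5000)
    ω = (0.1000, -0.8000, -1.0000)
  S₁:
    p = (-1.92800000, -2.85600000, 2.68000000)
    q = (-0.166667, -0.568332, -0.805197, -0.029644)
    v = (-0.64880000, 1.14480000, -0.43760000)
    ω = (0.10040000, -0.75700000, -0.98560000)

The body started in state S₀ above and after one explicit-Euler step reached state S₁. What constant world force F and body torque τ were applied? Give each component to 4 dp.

rate change Δω = (0.00040000, 0.04300000, 0.01440000)
precession coupling = (0.0480, -0.0060, 0.0096)
applied torque τ = (0.0500, 0.0800, 0.0600)
v₁ − v₀ = (0.05120000, 0.04480000, 0.06240000)
m·(v₁−v₀)/dt = (3.2000, 2.8000, 3.9000)

F = (3.2000, 2.8000, 3.9000)
τ = (0.0500, 0.0800, 0.0600)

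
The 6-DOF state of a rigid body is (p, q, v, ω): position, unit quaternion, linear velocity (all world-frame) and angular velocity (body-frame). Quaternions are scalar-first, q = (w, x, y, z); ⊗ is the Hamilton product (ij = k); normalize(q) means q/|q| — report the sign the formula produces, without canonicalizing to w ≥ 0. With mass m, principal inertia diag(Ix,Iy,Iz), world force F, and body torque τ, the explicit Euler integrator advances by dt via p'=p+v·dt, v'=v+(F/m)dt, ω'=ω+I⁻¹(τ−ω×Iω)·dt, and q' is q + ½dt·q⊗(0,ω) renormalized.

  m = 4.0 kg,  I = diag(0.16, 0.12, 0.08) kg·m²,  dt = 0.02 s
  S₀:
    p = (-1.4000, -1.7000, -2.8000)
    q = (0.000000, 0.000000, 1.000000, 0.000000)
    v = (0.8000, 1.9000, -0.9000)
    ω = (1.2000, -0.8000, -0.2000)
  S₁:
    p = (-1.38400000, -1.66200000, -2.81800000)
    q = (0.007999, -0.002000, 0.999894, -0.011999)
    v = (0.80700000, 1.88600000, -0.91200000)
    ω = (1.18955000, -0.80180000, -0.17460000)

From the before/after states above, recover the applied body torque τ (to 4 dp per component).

Δω = ω₁−ω₀ = (-0.01045000, -0.00180000, 0.02540000)
applied torque τ = (-0.0900, -0.0300, 0.1400)

τ = (-0.0900, -0.0300, 0.1400)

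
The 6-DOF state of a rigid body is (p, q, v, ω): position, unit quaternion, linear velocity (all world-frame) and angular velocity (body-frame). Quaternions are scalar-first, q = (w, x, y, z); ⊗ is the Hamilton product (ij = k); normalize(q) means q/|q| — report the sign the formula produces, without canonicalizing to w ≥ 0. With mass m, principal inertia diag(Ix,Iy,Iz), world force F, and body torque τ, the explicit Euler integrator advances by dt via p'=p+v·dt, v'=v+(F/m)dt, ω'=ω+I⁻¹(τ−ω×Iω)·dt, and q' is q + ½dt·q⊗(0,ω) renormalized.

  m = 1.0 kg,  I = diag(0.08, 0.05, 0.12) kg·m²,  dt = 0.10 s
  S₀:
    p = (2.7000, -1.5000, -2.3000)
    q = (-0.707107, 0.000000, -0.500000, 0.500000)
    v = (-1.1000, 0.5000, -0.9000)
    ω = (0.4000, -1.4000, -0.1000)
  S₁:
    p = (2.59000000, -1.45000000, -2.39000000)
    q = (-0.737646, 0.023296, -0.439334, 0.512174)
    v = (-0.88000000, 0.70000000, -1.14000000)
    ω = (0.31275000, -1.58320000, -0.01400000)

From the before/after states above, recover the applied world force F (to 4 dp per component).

F = (2.2000, 2.0000, -2.4000)

velocity change Δv = (0.22000000, 0.20000000, -0.24000000)
m·(v₁−v₀)/dt = (2.2000, 2.0000, -2.4000)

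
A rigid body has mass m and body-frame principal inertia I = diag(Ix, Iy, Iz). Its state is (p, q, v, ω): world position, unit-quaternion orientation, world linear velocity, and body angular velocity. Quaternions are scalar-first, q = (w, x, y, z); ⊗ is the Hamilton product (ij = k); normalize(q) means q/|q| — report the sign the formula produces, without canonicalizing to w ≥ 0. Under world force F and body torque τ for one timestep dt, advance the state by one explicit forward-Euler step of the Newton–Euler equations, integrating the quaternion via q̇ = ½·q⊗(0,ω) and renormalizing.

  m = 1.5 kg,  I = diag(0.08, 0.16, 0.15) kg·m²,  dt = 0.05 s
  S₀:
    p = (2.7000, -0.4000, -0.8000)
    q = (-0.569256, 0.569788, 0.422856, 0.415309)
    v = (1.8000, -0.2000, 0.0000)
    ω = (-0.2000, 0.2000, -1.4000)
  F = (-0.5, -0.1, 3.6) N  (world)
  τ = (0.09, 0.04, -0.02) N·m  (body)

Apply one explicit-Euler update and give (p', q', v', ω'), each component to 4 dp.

a = (-0.3333, -0.0667, 2.4000)
p + v·dt = (2.7900, -0.4100, -0.8000)
new velocity v' = (1.7833, -0.2033, 0.1200)
precession coupling ω×(Iω) = (0.0028, -0.0196, -0.0032)
α = I⁻¹(τ − ω×Iω) = (1.0900, 0.3725, -0.1120)
new body rate ω' = (-0.1455, 0.2186, -1.4056)
Hamilton product q⊗(0,ω) = (0.6108190, -0.5612090, 0.6007902, 0.9954872)
q + ½dt·q⊗(0,ω), renormalized = (-0.5536, 0.5554, 0.4376, 0.4399)

p' = (2.7900, -0.4100, -0.8000)
q' = (-0.5536, 0.5554, 0.4376, 0.4399)
v' = (1.7833, -0.2033, 0.1200)
ω' = (-0.1455, 0.2186, -1.4056)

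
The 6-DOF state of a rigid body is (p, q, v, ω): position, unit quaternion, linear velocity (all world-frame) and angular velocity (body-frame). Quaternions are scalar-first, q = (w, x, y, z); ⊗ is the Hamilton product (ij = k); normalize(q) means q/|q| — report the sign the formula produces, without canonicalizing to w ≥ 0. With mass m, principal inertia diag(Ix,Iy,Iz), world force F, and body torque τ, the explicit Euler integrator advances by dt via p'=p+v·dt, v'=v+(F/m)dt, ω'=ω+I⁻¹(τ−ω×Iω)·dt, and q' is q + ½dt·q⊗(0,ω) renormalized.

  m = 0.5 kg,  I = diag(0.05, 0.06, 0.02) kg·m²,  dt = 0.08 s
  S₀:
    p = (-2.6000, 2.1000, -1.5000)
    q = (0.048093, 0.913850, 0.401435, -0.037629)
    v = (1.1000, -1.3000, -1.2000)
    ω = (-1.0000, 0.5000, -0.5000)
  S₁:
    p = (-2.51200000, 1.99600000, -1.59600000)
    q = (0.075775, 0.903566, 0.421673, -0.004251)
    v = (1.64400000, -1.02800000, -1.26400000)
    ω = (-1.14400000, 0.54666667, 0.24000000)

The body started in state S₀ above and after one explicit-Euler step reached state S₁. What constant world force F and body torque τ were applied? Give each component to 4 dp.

F = (3.4000, 1.7000, -0.4000)
τ = (-0.0800, 0.0500, 0.1800)

velocity change Δv = (0.54400000, 0.27200000, -0.06400000)
applied force F = (3.4000, 1.7000, -0.4000)
rate change Δω = (-0.14400000, 0.04666667, 0.74000000)
I·α + gyro = (-0.0800, 0.0500, 0.1800)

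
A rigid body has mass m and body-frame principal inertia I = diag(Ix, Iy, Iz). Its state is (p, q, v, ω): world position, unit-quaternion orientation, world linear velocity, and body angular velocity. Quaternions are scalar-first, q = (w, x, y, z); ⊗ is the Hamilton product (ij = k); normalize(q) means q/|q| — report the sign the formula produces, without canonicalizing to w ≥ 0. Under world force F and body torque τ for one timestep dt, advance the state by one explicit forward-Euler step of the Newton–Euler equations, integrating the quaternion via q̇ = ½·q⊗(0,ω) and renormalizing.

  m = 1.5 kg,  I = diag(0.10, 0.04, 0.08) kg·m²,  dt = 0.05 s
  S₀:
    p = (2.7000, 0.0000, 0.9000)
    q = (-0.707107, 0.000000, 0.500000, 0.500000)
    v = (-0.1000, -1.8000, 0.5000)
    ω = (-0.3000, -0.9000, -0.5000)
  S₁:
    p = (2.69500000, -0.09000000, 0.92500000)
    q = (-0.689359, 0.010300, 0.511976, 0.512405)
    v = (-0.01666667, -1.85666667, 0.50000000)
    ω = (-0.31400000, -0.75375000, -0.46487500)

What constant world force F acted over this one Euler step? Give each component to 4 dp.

velocity change Δv = (0.08333333, -0.05666667, 0.00000000)
m·(v₁−v₀)/dt = (2.5000, -1.7000, 0.0000)

F = (2.5000, -1.7000, 0.0000)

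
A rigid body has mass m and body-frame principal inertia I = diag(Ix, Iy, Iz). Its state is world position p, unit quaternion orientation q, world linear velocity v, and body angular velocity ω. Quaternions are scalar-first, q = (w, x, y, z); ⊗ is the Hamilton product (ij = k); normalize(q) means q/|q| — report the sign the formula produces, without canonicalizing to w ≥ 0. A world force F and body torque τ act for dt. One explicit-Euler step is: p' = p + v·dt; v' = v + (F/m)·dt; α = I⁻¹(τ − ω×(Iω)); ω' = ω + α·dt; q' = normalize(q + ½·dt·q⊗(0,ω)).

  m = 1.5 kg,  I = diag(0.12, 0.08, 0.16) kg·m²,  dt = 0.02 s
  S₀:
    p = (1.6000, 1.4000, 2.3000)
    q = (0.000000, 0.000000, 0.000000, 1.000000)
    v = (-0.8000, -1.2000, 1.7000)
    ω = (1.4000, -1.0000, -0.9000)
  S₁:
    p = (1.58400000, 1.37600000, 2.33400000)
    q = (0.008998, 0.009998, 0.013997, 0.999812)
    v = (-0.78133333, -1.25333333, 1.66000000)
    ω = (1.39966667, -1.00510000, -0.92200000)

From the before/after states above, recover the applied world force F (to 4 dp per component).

F = (1.4000, -4.0000, -3.0000)

velocity change Δv = (0.01866667, -0.05333333, -0.04000000)
applied force F = (1.4000, -4.0000, -3.0000)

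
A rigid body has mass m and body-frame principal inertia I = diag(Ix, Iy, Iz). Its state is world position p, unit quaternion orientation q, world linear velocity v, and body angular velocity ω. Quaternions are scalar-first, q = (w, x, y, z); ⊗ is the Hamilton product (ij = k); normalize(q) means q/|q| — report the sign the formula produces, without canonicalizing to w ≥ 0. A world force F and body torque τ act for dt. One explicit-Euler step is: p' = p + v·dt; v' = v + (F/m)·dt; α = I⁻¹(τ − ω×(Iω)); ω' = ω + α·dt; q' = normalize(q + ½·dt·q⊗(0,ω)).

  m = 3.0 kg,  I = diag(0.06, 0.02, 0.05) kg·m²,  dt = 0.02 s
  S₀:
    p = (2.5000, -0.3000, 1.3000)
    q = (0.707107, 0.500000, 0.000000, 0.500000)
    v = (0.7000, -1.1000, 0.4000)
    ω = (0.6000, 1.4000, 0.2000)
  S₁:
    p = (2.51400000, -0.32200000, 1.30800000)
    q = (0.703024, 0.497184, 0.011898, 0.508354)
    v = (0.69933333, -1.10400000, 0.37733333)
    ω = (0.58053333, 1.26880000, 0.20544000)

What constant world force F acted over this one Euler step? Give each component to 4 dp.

F = (-0.1000, -0.6000, -3.4000)

velocity change Δv = (-0.00066667, -0.00400000, -0.02266667)
applied force F = (-0.1000, -0.6000, -3.4000)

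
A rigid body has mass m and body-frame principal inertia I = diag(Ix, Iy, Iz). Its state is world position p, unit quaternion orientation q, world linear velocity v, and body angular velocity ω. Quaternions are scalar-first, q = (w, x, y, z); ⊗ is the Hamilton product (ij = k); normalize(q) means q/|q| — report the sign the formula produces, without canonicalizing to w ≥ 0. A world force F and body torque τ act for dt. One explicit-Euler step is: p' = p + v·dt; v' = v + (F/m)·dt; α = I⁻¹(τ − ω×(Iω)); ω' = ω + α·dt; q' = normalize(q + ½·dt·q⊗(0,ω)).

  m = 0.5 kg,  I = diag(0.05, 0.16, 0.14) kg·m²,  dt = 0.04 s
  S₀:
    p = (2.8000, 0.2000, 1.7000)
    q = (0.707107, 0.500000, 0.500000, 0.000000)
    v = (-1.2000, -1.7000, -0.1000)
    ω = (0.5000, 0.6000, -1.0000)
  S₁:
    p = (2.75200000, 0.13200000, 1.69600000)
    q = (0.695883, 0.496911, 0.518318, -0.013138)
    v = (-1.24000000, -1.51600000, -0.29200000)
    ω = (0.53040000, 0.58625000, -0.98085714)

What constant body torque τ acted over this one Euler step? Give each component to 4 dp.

τ = (0.0500, -0.0100, 0.1000)

rate change Δω = (0.03040000, -0.01375000, 0.01914286)
I·α + gyro = (0.0500, -0.0100, 0.1000)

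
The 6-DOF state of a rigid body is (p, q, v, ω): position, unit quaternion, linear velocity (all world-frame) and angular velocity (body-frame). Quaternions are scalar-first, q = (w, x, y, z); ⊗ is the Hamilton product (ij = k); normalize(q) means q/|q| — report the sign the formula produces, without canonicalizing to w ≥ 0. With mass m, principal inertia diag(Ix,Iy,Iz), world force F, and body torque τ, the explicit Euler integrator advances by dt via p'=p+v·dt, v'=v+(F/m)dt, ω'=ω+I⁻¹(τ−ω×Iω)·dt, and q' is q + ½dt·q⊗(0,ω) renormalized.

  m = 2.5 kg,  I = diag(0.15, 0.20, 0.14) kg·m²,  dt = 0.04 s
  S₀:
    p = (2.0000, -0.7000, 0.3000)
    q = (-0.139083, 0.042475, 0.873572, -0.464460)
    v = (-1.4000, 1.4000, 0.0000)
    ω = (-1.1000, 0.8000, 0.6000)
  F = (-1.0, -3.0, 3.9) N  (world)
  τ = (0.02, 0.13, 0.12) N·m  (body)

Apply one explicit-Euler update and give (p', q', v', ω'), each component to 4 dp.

p' = (1.9440, -0.6440, 0.3000)
q' = (-0.1465, 0.0634, 0.8807, -0.4460)
v' = (-1.4160, 1.3520, 0.0624)
ω' = (-1.0870, 0.8273, 0.6469)

a = (-0.4000, -1.2000, 1.5600)
p' = p + v·dt = (1.9440, -0.6440, 0.3000)
new velocity v' = (-1.4160, 1.3520, 0.0624)
ω×(Iω) gyroscopic = (-0.0288, -0.0066, -0.0440)
angular accel α = (0.3253, 0.6830, 1.1714)
new body rate ω' = (-1.0870, 0.8273, 0.6469)
q⊗(0,ω) = (-0.3734591, 1.0487025, 0.3741546, 0.9114594)
q' = normalize(q + ½dt·q⊗(0,ω)) = (-0.1465, 0.0634, 0.8807, -0.4460)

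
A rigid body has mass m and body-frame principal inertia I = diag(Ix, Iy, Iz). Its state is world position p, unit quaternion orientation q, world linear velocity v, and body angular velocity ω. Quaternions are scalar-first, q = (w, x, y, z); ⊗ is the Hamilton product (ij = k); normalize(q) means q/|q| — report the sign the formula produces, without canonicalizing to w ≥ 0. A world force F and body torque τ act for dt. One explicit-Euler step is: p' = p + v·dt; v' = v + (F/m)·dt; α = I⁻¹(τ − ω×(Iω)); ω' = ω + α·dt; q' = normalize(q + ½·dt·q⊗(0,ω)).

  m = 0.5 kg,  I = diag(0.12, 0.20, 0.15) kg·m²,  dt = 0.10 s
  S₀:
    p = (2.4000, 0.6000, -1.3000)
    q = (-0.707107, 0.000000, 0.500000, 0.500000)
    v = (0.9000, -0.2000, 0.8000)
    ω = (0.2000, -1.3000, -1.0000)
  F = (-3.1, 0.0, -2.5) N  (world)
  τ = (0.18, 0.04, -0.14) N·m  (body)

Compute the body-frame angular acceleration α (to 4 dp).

gyro term ω×Iω = (-0.0650, 0.0060, -0.0208)
α = I⁻¹(τ − ω×Iω) = (2.0417, 0.1700, -0.7947)

α = (2.0417, 0.1700, -0.7947)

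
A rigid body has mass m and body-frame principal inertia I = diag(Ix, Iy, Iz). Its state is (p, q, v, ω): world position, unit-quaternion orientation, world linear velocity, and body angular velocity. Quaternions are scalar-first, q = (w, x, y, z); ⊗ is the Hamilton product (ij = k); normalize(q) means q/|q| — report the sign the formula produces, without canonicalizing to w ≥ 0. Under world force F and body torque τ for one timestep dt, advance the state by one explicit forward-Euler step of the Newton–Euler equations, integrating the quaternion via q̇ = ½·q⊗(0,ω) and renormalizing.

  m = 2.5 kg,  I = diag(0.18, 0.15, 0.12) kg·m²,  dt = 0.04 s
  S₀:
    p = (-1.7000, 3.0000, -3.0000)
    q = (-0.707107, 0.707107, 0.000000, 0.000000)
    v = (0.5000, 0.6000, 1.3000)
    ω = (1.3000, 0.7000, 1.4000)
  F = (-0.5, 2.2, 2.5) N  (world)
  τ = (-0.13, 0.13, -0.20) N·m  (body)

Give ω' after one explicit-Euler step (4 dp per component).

(τ − ω×Iω)/I = (-0.5589, 0.1387, -1.4392)
ω' = ω + α·dt = (1.2776, 0.7055, 1.3424)

ω' = (1.2776, 0.7055, 1.3424)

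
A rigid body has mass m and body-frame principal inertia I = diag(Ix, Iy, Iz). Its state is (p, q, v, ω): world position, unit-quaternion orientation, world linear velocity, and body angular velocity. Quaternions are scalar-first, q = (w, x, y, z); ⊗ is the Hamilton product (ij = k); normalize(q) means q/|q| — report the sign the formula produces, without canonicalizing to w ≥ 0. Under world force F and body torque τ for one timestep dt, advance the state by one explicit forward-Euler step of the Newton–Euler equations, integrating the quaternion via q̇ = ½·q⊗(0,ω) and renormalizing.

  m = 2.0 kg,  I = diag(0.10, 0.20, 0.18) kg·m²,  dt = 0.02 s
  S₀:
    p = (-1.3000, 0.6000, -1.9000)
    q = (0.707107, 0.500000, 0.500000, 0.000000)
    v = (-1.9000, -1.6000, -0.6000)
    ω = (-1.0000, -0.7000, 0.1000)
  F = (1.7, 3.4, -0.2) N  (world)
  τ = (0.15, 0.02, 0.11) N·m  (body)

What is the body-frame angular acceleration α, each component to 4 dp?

α = (1.4860, 0.0600, 0.2222)

gyro term ω×Iω = (0.0014, 0.0080, 0.0700)
(τ − ω×Iω)/I = (1.4860, 0.0600, 0.2222)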